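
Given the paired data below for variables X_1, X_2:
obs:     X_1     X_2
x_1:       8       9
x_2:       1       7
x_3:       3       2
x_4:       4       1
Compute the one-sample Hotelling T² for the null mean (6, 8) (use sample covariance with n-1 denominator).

Step 1 — sample mean vector:
  mean(X_1) = (8 + 1 + 3 + 4) / 4 = 16/4 = 4
  mean(X_2) = (9 + 7 + 2 + 1) / 4 = 19/4 = 4.75
  x̄ = (4, 4.75),  deviation x̄ - mu_0 = (4, 4.75) - (6, 8) = (-2, -3.25).

Step 2 — sample covariance matrix, S[i,j] = (1/(n-1)) · Σ_k (x_{k,i} - mean_i) · (x_{k,j} - mean_j), divisor n-1 = 3:
  S[X_1,X_1] = ((4)·(4) + (-3)·(-3) + (-1)·(-1) + (0)·(0)) / 3 = 26/3 = 8.6667
  S[X_1,X_2] = ((4)·(4.25) + (-3)·(2.25) + (-1)·(-2.75) + (0)·(-3.75)) / 3 = 13/3 = 4.3333
  S[X_2,X_2] = ((4.25)·(4.25) + (2.25)·(2.25) + (-2.75)·(-2.75) + (-3.75)·(-3.75)) / 3 = 44.75/3 = 14.9167
  S = [[8.6667, 4.3333],
 [4.3333, 14.9167]].

Step 3 — invert S. det(S) = 8.6667·14.9167 - (4.3333)² = 110.5.
  S^{-1} = (1/det) · [[d, -b], [-b, a]] = [[0.135, -0.0392],
 [-0.0392, 0.0784]].

Step 4 — quadratic form (x̄ - mu_0)^T · S^{-1} · (x̄ - mu_0):
  S^{-1} · (x̄ - mu_0) = (-0.1425, -0.1765),
  (x̄ - mu_0)^T · [...] = (-2)·(-0.1425) + (-3.25)·(-0.1765) = 0.8586.

Step 5 — scale by n: T² = 4 · 0.8586 = 3.4344.

T² ≈ 3.4344


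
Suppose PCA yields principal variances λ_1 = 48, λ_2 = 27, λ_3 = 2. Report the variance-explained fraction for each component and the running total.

Step 1 — total variance = trace(Sigma) = Σ λ_i = 48 + 27 + 2 = 77.

Step 2 — fraction explained by component i = λ_i / Σ λ:
  PC1: 48/77 = 0.6234
  PC2: 27/77 = 0.3506
  PC3: 2/77 = 0.026

Step 3 — cumulative fraction after k components = (λ_1 + ... + λ_k) / Σ λ:
  k = 1: 48/77 = 0.6234
  k = 2: (48 + 27)/77 = 75/77 = 0.974
  k = 3: (48 + 27 + 2)/77 = 77/77 = 1

Summary (fraction, with percent):

explained: PC1 0.6234 (62.34%), PC2 0.3506 (35.06%), PC3 0.026 (2.6%);  cumulative: 0.6234, 0.974, 1


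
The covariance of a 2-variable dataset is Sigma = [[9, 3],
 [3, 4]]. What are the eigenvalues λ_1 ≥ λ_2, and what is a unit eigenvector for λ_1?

Step 1 — characteristic polynomial of 2×2 Sigma:
  det(Sigma - λI) = λ² - trace · λ + det = 0.
  trace = 9 + 4 = 13, det = 9·4 - (3)² = 27.
Step 2 — discriminant:
  Δ = trace² - 4·det = 169 - 108 = 61.
Step 3 — eigenvalues:
  λ = (trace ± √Δ)/2 = (13 ± 7.8102)/2,
  λ_1 = 10.4051,  λ_2 = 2.5949.

Step 4 — unit eigenvector for λ_1: solve (Sigma - λ_1 I)v = 0. First row:
  (9 - 10.4051)·v_x + (3)·v_y = 0, i.e. (-1.4051)·v_x + (3)·v_y = 0,
  so v ∝ (b, λ_1 - a) = (3, 1.4051) = u.
  ||u|| = √((3)² + (1.4051)²) = √(10.9744) ≈ 3.3128,
  v_1 = u/||u|| ≈ (0.9056, 0.4242) (||v_1|| = 1).

λ_1 = 10.4051,  λ_2 = 2.5949;  v_1 ≈ (0.9056, 0.4242)


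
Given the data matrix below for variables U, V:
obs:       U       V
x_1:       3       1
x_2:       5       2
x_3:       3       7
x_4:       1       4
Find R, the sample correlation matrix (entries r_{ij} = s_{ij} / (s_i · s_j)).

Step 1 — column means:
  mean(U) = (3 + 5 + 3 + 1) / 4 = 12/4 = 3
  mean(V) = (1 + 2 + 7 + 4) / 4 = 14/4 = 3.5

Step 2 — sample variances and covariances s[i,j] = (1/(n-1)) · Σ_k (x_{k,i} - mean_i) · (x_{k,j} - mean_j), with n-1 = 3:
  s[U,U] = ((0)·(0) + (2)·(2) + (0)·(0) + (-2)·(-2)) / 3 = 8/3 = 2.6667
  s[U,V] = ((0)·(-2.5) + (2)·(-1.5) + (0)·(3.5) + (-2)·(0.5)) / 3 = -4/3 = -1.3333
  s[V,V] = ((-2.5)·(-2.5) + (-1.5)·(-1.5) + (3.5)·(3.5) + (0.5)·(0.5)) / 3 = 21/3 = 7
  Sample standard deviations s_i = √(s[i,i]):
  s(U) = √(2.6667) = 1.633
  s(V) = √(7) = 2.6458

Step 3 — r_{ij} = s_{ij} / (s_i · s_j):
  r[U,U] = 1 (diagonal).
  r[U,V] = -1.3333 / (1.633 · 2.6458) = -1.3333 / 4.3205 = -0.3086
  r[V,V] = 1 (diagonal).

R is symmetric with unit diagonal. Assembling:

R = [[1, -0.3086],
 [-0.3086, 1]]


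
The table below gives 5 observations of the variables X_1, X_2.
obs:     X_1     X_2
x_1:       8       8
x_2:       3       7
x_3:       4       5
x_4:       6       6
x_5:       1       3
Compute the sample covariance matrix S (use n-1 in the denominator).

Step 1 — column means:
  mean(X_1) = (8 + 3 + 4 + 6 + 1) / 5 = 22/5 = 4.4
  mean(X_2) = (8 + 7 + 5 + 6 + 3) / 5 = 29/5 = 5.8

Step 2 — sample covariance S[i,j] = (1/(n-1)) · Σ_k (x_{k,i} - mean_i) · (x_{k,j} - mean_j), with n-1 = 4.
  S[X_1,X_1] = ((3.6)·(3.6) + (-1.4)·(-1.4) + (-0.4)·(-0.4) + (1.6)·(1.6) + (-3.4)·(-3.4)) / 4 = 29.2/4 = 7.3
  S[X_1,X_2] = ((3.6)·(2.2) + (-1.4)·(1.2) + (-0.4)·(-0.8) + (1.6)·(0.2) + (-3.4)·(-2.8)) / 4 = 16.4/4 = 4.1
  S[X_2,X_2] = ((2.2)·(2.2) + (1.2)·(1.2) + (-0.8)·(-0.8) + (0.2)·(0.2) + (-2.8)·(-2.8)) / 4 = 14.8/4 = 3.7

S is symmetric (S[j,i] = S[i,j]). Assembling:

S = [[7.3, 4.1],
 [4.1, 3.7]]


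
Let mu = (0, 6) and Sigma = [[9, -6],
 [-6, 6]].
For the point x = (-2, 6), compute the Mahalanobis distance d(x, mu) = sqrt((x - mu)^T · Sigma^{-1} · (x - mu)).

Step 1 — centre the observation: (x - mu) = (-2, 0).

Step 2 — invert Sigma. det(Sigma) = 9·6 - (-6)² = 18.
  Sigma^{-1} = (1/det) · [[d, -b], [-b, a]] = [[0.3333, 0.3333],
 [0.3333, 0.5]].

Step 3 — form the quadratic (x - mu)^T · Sigma^{-1} · (x - mu):
  Sigma^{-1} · (x - mu) = (-0.6667, -0.6667).
  (x - mu)^T · [Sigma^{-1} · (x - mu)] = (-2)·(-0.6667) + (0)·(-0.6667) = 1.3333.

Step 4 — take square root: d = √(1.3333) ≈ 1.1547.

d(x, mu) = √(1.3333) ≈ 1.1547


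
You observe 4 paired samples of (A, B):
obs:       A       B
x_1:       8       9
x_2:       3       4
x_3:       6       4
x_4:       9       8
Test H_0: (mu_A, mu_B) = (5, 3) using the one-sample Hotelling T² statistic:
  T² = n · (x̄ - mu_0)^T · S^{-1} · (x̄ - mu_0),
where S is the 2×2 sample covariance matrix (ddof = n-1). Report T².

Step 1 — sample mean vector:
  mean(A) = (8 + 3 + 6 + 9) / 4 = 26/4 = 6.5
  mean(B) = (9 + 4 + 4 + 8) / 4 = 25/4 = 6.25
  x̄ = (6.5, 6.25),  deviation x̄ - mu_0 = (6.5, 6.25) - (5, 3) = (1.5, 3.25).

Step 2 — sample covariance matrix, S[i,j] = (1/(n-1)) · Σ_k (x_{k,i} - mean_i) · (x_{k,j} - mean_j), divisor n-1 = 3:
  S[A,A] = ((1.5)·(1.5) + (-3.5)·(-3.5) + (-0.5)·(-0.5) + (2.5)·(2.5)) / 3 = 21/3 = 7
  S[A,B] = ((1.5)·(2.75) + (-3.5)·(-2.25) + (-0.5)·(-2.25) + (2.5)·(1.75)) / 3 = 17.5/3 = 5.8333
  S[B,B] = ((2.75)·(2.75) + (-2.25)·(-2.25) + (-2.25)·(-2.25) + (1.75)·(1.75)) / 3 = 20.75/3 = 6.9167
  S = [[7, 5.8333],
 [5.8333, 6.9167]].

Step 3 — invert S. det(S) = 7·6.9167 - (5.8333)² = 14.3889.
  S^{-1} = (1/det) · [[d, -b], [-b, a]] = [[0.4807, -0.4054],
 [-0.4054, 0.4865]].

Step 4 — quadratic form (x̄ - mu_0)^T · S^{-1} · (x̄ - mu_0):
  S^{-1} · (x̄ - mu_0) = (-0.5965, 0.973),
  (x̄ - mu_0)^T · [...] = (1.5)·(-0.5965) + (3.25)·(0.973) = 2.2674.

Step 5 — scale by n: T² = 4 · 2.2674 = 9.0695.

T² ≈ 9.0695


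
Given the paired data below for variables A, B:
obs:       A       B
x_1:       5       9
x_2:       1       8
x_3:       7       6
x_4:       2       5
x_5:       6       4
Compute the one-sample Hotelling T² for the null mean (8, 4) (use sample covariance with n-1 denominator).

Step 1 — sample mean vector:
  mean(A) = (5 + 1 + 7 + 2 + 6) / 5 = 21/5 = 4.2
  mean(B) = (9 + 8 + 6 + 5 + 4) / 5 = 32/5 = 6.4
  x̄ = (4.2, 6.4),  deviation x̄ - mu_0 = (4.2, 6.4) - (8, 4) = (-3.8, 2.4).

Step 2 — sample covariance matrix, S[i,j] = (1/(n-1)) · Σ_k (x_{k,i} - mean_i) · (x_{k,j} - mean_j), divisor n-1 = 4:
  S[A,A] = ((0.8)·(0.8) + (-3.2)·(-3.2) + (2.8)·(2.8) + (-2.2)·(-2.2) + (1.8)·(1.8)) / 4 = 26.8/4 = 6.7
  S[A,B] = ((0.8)·(2.6) + (-3.2)·(1.6) + (2.8)·(-0.4) + (-2.2)·(-1.4) + (1.8)·(-2.4)) / 4 = -5.4/4 = -1.35
  S[B,B] = ((2.6)·(2.6) + (1.6)·(1.6) + (-0.4)·(-0.4) + (-1.4)·(-1.4) + (-2.4)·(-2.4)) / 4 = 17.2/4 = 4.3
  S = [[6.7, -1.35],
 [-1.35, 4.3]].

Step 3 — invert S. det(S) = 6.7·4.3 - (-1.35)² = 26.9875.
  S^{-1} = (1/det) · [[d, -b], [-b, a]] = [[0.1593, 0.05],
 [0.05, 0.2483]].

Step 4 — quadratic form (x̄ - mu_0)^T · S^{-1} · (x̄ - mu_0):
  S^{-1} · (x̄ - mu_0) = (-0.4854, 0.4057),
  (x̄ - mu_0)^T · [...] = (-3.8)·(-0.4854) + (2.4)·(0.4057) = 2.8183.

Step 5 — scale by n: T² = 5 · 2.8183 = 14.0917.

T² ≈ 14.0917


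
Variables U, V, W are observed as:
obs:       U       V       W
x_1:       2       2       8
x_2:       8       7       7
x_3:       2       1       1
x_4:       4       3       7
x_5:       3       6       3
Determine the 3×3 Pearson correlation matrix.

Step 1 — column means:
  mean(U) = (2 + 8 + 2 + 4 + 3) / 5 = 19/5 = 3.8
  mean(V) = (2 + 7 + 1 + 3 + 6) / 5 = 19/5 = 3.8
  mean(W) = (8 + 7 + 1 + 7 + 3) / 5 = 26/5 = 5.2

Step 2 — sample variances and covariances s[i,j] = (1/(n-1)) · Σ_k (x_{k,i} - mean_i) · (x_{k,j} - mean_j), with n-1 = 4:
  s[U,U] = ((-1.8)·(-1.8) + (4.2)·(4.2) + (-1.8)·(-1.8) + (0.2)·(0.2) + (-0.8)·(-0.8)) / 4 = 24.8/4 = 6.2
  s[U,V] = ((-1.8)·(-1.8) + (4.2)·(3.2) + (-1.8)·(-2.8) + (0.2)·(-0.8) + (-0.8)·(2.2)) / 4 = 19.8/4 = 4.95
  s[U,W] = ((-1.8)·(2.8) + (4.2)·(1.8) + (-1.8)·(-4.2) + (0.2)·(1.8) + (-0.8)·(-2.2)) / 4 = 12.2/4 = 3.05
  s[V,V] = ((-1.8)·(-1.8) + (3.2)·(3.2) + (-2.8)·(-2.8) + (-0.8)·(-0.8) + (2.2)·(2.2)) / 4 = 26.8/4 = 6.7
  s[V,W] = ((-1.8)·(2.8) + (3.2)·(1.8) + (-2.8)·(-4.2) + (-0.8)·(1.8) + (2.2)·(-2.2)) / 4 = 6.2/4 = 1.55
  s[W,W] = ((2.8)·(2.8) + (1.8)·(1.8) + (-4.2)·(-4.2) + (1.8)·(1.8) + (-2.2)·(-2.2)) / 4 = 36.8/4 = 9.2
  Sample standard deviations s_i = √(s[i,i]):
  s(U) = √(6.2) = 2.49
  s(V) = √(6.7) = 2.5884
  s(W) = √(9.2) = 3.0332

Step 3 — r_{ij} = s_{ij} / (s_i · s_j):
  r[U,U] = 1 (diagonal).
  r[U,V] = 4.95 / (2.49 · 2.5884) = 4.95 / 6.4452 = 0.768
  r[U,W] = 3.05 / (2.49 · 3.0332) = 3.05 / 7.5525 = 0.4038
  r[V,V] = 1 (diagonal).
  r[V,W] = 1.55 / (2.5884 · 3.0332) = 1.55 / 7.8511 = 0.1974
  r[W,W] = 1 (diagonal).

R is symmetric with unit diagonal. Assembling:

R = [[1, 0.768, 0.4038],
 [0.768, 1, 0.1974],
 [0.4038, 0.1974, 1]]


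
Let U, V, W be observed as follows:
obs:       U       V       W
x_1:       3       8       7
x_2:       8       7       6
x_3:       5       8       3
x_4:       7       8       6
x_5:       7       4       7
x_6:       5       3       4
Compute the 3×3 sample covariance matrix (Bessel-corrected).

Step 1 — column means:
  mean(U) = (3 + 8 + 5 + 7 + 7 + 5) / 6 = 35/6 = 5.8333
  mean(V) = (8 + 7 + 8 + 8 + 4 + 3) / 6 = 38/6 = 6.3333
  mean(W) = (7 + 6 + 3 + 6 + 7 + 4) / 6 = 33/6 = 5.5

Step 2 — sample covariance S[i,j] = (1/(n-1)) · Σ_k (x_{k,i} - mean_i) · (x_{k,j} - mean_j), with n-1 = 5.
  S[U,U] = ((-2.8333)·(-2.8333) + (2.1667)·(2.1667) + (-0.8333)·(-0.8333) + (1.1667)·(1.1667) + (1.1667)·(1.1667) + (-0.8333)·(-0.8333)) / 5 = 16.8333/5 = 3.3667
  S[U,V] = ((-2.8333)·(1.6667) + (2.1667)·(0.6667) + (-0.8333)·(1.6667) + (1.1667)·(1.6667) + (1.1667)·(-2.3333) + (-0.8333)·(-3.3333)) / 5 = -2.6667/5 = -0.5333
  S[U,W] = ((-2.8333)·(1.5) + (2.1667)·(0.5) + (-0.8333)·(-2.5) + (1.1667)·(0.5) + (1.1667)·(1.5) + (-0.8333)·(-1.5)) / 5 = 2.5/5 = 0.5
  S[V,V] = ((1.6667)·(1.6667) + (0.6667)·(0.6667) + (1.6667)·(1.6667) + (1.6667)·(1.6667) + (-2.3333)·(-2.3333) + (-3.3333)·(-3.3333)) / 5 = 25.3333/5 = 5.0667
  S[V,W] = ((1.6667)·(1.5) + (0.6667)·(0.5) + (1.6667)·(-2.5) + (1.6667)·(0.5) + (-2.3333)·(1.5) + (-3.3333)·(-1.5)) / 5 = 1/5 = 0.2
  S[W,W] = ((1.5)·(1.5) + (0.5)·(0.5) + (-2.5)·(-2.5) + (0.5)·(0.5) + (1.5)·(1.5) + (-1.5)·(-1.5)) / 5 = 13.5/5 = 2.7

S is symmetric (S[j,i] = S[i,j]). Assembling:

S = [[3.3667, -0.5333, 0.5],
 [-0.5333, 5.0667, 0.2],
 [0.5, 0.2, 2.7]]


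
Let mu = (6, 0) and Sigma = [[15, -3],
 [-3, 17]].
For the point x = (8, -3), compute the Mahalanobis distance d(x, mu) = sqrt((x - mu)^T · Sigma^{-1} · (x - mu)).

Step 1 — centre the observation: (x - mu) = (2, -3).

Step 2 — invert Sigma. det(Sigma) = 15·17 - (-3)² = 246.
  Sigma^{-1} = (1/det) · [[d, -b], [-b, a]] = [[0.0691, 0.0122],
 [0.0122, 0.061]].

Step 3 — form the quadratic (x - mu)^T · Sigma^{-1} · (x - mu):
  Sigma^{-1} · (x - mu) = (0.1016, -0.1585).
  (x - mu)^T · [Sigma^{-1} · (x - mu)] = (2)·(0.1016) + (-3)·(-0.1585) = 0.6789.

Step 4 — take square root: d = √(0.6789) ≈ 0.8239.

d(x, mu) = √(0.6789) ≈ 0.8239


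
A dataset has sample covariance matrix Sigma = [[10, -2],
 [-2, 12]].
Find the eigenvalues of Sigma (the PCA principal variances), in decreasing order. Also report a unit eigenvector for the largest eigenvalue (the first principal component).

Step 1 — characteristic polynomial of 2×2 Sigma:
  det(Sigma - λI) = λ² - trace · λ + det = 0.
  trace = 10 + 12 = 22, det = 10·12 - (-2)² = 116.
Step 2 — discriminant:
  Δ = trace² - 4·det = 484 - 464 = 20.
Step 3 — eigenvalues:
  λ = (trace ± √Δ)/2 = (22 ± 4.4721)/2,
  λ_1 = 13.2361,  λ_2 = 8.7639.

Step 4 — unit eigenvector for λ_1: solve (Sigma - λ_1 I)v = 0. First row:
  (10 - 13.2361)·v_x + (-2)·v_y = 0, i.e. (-3.2361)·v_x + (-2)·v_y = 0,
  so v ∝ (b, λ_1 - a) = (-2, 3.2361); multiply by -1 so the first entry is positive: u = (2, -3.2361).
  ||u|| = √((2)² + (-3.2361)²) = √(14.4721) ≈ 3.8042,
  v_1 = u/||u|| ≈ (0.5257, -0.8507) (||v_1|| = 1).

λ_1 = 13.2361,  λ_2 = 8.7639;  v_1 ≈ (0.5257, -0.8507)


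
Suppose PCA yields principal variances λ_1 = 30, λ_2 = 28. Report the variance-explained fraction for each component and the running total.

Step 1 — total variance = trace(Sigma) = Σ λ_i = 30 + 28 = 58.

Step 2 — fraction explained by component i = λ_i / Σ λ:
  PC1: 30/58 = 0.5172
  PC2: 28/58 = 0.4828

Step 3 — cumulative fraction after k components = (λ_1 + ... + λ_k) / Σ λ:
  k = 1: 30/58 = 0.5172
  k = 2: (30 + 28)/58 = 58/58 = 1

Summary (fraction, with percent):

explained: PC1 0.5172 (51.72%), PC2 0.4828 (48.28%);  cumulative: 0.5172, 1


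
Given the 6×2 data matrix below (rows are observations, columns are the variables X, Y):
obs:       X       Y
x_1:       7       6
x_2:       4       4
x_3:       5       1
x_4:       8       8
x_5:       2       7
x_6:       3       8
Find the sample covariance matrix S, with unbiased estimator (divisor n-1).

Step 1 — column means:
  mean(X) = (7 + 4 + 5 + 8 + 2 + 3) / 6 = 29/6 = 4.8333
  mean(Y) = (6 + 4 + 1 + 8 + 7 + 8) / 6 = 34/6 = 5.6667

Step 2 — sample covariance S[i,j] = (1/(n-1)) · Σ_k (x_{k,i} - mean_i) · (x_{k,j} - mean_j), with n-1 = 5.
  S[X,X] = ((2.1667)·(2.1667) + (-0.8333)·(-0.8333) + (0.1667)·(0.1667) + (3.1667)·(3.1667) + (-2.8333)·(-2.8333) + (-1.8333)·(-1.8333)) / 5 = 26.8333/5 = 5.3667
  S[X,Y] = ((2.1667)·(0.3333) + (-0.8333)·(-1.6667) + (0.1667)·(-4.6667) + (3.1667)·(2.3333) + (-2.8333)·(1.3333) + (-1.8333)·(2.3333)) / 5 = 0.6667/5 = 0.1333
  S[Y,Y] = ((0.3333)·(0.3333) + (-1.6667)·(-1.6667) + (-4.6667)·(-4.6667) + (2.3333)·(2.3333) + (1.3333)·(1.3333) + (2.3333)·(2.3333)) / 5 = 37.3333/5 = 7.4667

S is symmetric (S[j,i] = S[i,j]). Assembling:

S = [[5.3667, 0.1333],
 [0.1333, 7.4667]]


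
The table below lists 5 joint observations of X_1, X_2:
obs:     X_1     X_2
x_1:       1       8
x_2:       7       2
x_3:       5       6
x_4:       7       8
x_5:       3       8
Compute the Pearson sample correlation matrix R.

Step 1 — column means:
  mean(X_1) = (1 + 7 + 5 + 7 + 3) / 5 = 23/5 = 4.6
  mean(X_2) = (8 + 2 + 6 + 8 + 8) / 5 = 32/5 = 6.4

Step 2 — sample variances and covariances s[i,j] = (1/(n-1)) · Σ_k (x_{k,i} - mean_i) · (x_{k,j} - mean_j), with n-1 = 4:
  s[X_1,X_1] = ((-3.6)·(-3.6) + (2.4)·(2.4) + (0.4)·(0.4) + (2.4)·(2.4) + (-1.6)·(-1.6)) / 4 = 27.2/4 = 6.8
  s[X_1,X_2] = ((-3.6)·(1.6) + (2.4)·(-4.4) + (0.4)·(-0.4) + (2.4)·(1.6) + (-1.6)·(1.6)) / 4 = -15.2/4 = -3.8
  s[X_2,X_2] = ((1.6)·(1.6) + (-4.4)·(-4.4) + (-0.4)·(-0.4) + (1.6)·(1.6) + (1.6)·(1.6)) / 4 = 27.2/4 = 6.8
  Sample standard deviations s_i = √(s[i,i]):
  s(X_1) = √(6.8) = 2.6077
  s(X_2) = √(6.8) = 2.6077

Step 3 — r_{ij} = s_{ij} / (s_i · s_j):
  r[X_1,X_1] = 1 (diagonal).
  r[X_1,X_2] = -3.8 / (2.6077 · 2.6077) = -3.8 / 6.8 = -0.5588
  r[X_2,X_2] = 1 (diagonal).

R is symmetric with unit diagonal. Assembling:

R = [[1, -0.5588],
 [-0.5588, 1]]


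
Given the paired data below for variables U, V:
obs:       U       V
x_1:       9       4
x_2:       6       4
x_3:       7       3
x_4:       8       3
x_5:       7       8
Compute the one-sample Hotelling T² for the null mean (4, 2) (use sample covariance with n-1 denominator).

Step 1 — sample mean vector:
  mean(U) = (9 + 6 + 7 + 8 + 7) / 5 = 37/5 = 7.4
  mean(V) = (4 + 4 + 3 + 3 + 8) / 5 = 22/5 = 4.4
  x̄ = (7.4, 4.4),  deviation x̄ - mu_0 = (7.4, 4.4) - (4, 2) = (3.4, 2.4).

Step 2 — sample covariance matrix, S[i,j] = (1/(n-1)) · Σ_k (x_{k,i} - mean_i) · (x_{k,j} - mean_j), divisor n-1 = 4:
  S[U,U] = ((1.6)·(1.6) + (-1.4)·(-1.4) + (-0.4)·(-0.4) + (0.6)·(0.6) + (-0.4)·(-0.4)) / 4 = 5.2/4 = 1.3
  S[U,V] = ((1.6)·(-0.4) + (-1.4)·(-0.4) + (-0.4)·(-1.4) + (0.6)·(-1.4) + (-0.4)·(3.6)) / 4 = -1.8/4 = -0.45
  S[V,V] = ((-0.4)·(-0.4) + (-0.4)·(-0.4) + (-1.4)·(-1.4) + (-1.4)·(-1.4) + (3.6)·(3.6)) / 4 = 17.2/4 = 4.3
  S = [[1.3, -0.45],
 [-0.45, 4.3]].

Step 3 — invert S. det(S) = 1.3·4.3 - (-0.45)² = 5.3875.
  S^{-1} = (1/det) · [[d, -b], [-b, a]] = [[0.7981, 0.0835],
 [0.0835, 0.2413]].

Step 4 — quadratic form (x̄ - mu_0)^T · S^{-1} · (x̄ - mu_0):
  S^{-1} · (x̄ - mu_0) = (2.9142, 0.8631),
  (x̄ - mu_0)^T · [...] = (3.4)·(2.9142) + (2.4)·(0.8631) = 11.9796.

Step 5 — scale by n: T² = 5 · 11.9796 = 59.8979.

T² ≈ 59.8979


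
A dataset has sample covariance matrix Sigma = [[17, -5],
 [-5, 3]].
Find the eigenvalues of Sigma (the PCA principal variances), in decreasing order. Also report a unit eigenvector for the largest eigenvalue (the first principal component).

Step 1 — characteristic polynomial of 2×2 Sigma:
  det(Sigma - λI) = λ² - trace · λ + det = 0.
  trace = 17 + 3 = 20, det = 17·3 - (-5)² = 26.
Step 2 — discriminant:
  Δ = trace² - 4·det = 400 - 104 = 296.
Step 3 — eigenvalues:
  λ = (trace ± √Δ)/2 = (20 ± 17.2047)/2,
  λ_1 = 18.6023,  λ_2 = 1.3977.

Step 4 — unit eigenvector for λ_1: solve (Sigma - λ_1 I)v = 0. First row:
  (17 - 18.6023)·v_x + (-5)·v_y = 0, i.e. (-1.6023)·v_x + (-5)·v_y = 0,
  so v ∝ (b, λ_1 - a) = (-5, 1.6023); multiply by -1 so the first entry is positive: u = (5, -1.6023).
  ||u|| = √((5)² + (-1.6023)²) = √(27.5674) ≈ 5.2505,
  v_1 = u/||u|| ≈ (0.9523, -0.3052) (||v_1|| = 1).

λ_1 = 18.6023,  λ_2 = 1.3977;  v_1 ≈ (0.9523, -0.3052)


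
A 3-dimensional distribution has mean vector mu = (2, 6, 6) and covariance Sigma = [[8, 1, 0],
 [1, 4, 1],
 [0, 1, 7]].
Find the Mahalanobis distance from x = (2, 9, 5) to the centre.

Step 1 — centre the observation: (x - mu) = (0, 3, -1).

Step 2 — invert Sigma (cofactor / det for 3×3, or solve directly):
  Sigma^{-1} = [[0.1292, -0.0335, 0.0048],
 [-0.0335, 0.2679, -0.0383],
 [0.0048, -0.0383, 0.1483]].

Step 3 — form the quadratic (x - mu)^T · Sigma^{-1} · (x - mu):
  Sigma^{-1} · (x - mu) = (-0.1053, 0.8421, -0.2632).
  (x - mu)^T · [Sigma^{-1} · (x - mu)] = (0)·(-0.1053) + (3)·(0.8421) + (-1)·(-0.2632) = 2.7895.

Step 4 — take square root: d = √(2.7895) ≈ 1.6702.

d(x, mu) = √(2.7895) ≈ 1.6702


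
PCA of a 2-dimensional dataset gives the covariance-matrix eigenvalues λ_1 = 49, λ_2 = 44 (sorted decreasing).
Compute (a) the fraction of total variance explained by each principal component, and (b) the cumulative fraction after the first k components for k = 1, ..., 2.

Step 1 — total variance = trace(Sigma) = Σ λ_i = 49 + 44 = 93.

Step 2 — fraction explained by component i = λ_i / Σ λ:
  PC1: 49/93 = 0.5269
  PC2: 44/93 = 0.4731

Step 3 — cumulative fraction after k components = (λ_1 + ... + λ_k) / Σ λ:
  k = 1: 49/93 = 0.5269
  k = 2: (49 + 44)/93 = 93/93 = 1

Summary (fraction, with percent):

explained: PC1 0.5269 (52.69%), PC2 0.4731 (47.31%);  cumulative: 0.5269, 1


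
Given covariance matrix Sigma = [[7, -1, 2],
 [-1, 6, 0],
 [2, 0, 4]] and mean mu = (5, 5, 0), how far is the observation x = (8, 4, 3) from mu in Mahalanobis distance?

Step 1 — centre the observation: (x - mu) = (3, -1, 3).

Step 2 — invert Sigma (cofactor / det for 3×3, or solve directly):
  Sigma^{-1} = [[0.1714, 0.0286, -0.0857],
 [0.0286, 0.1714, -0.0143],
 [-0.0857, -0.0143, 0.2929]].

Step 3 — form the quadratic (x - mu)^T · Sigma^{-1} · (x - mu):
  Sigma^{-1} · (x - mu) = (0.2286, -0.1286, 0.6357).
  (x - mu)^T · [Sigma^{-1} · (x - mu)] = (3)·(0.2286) + (-1)·(-0.1286) + (3)·(0.6357) = 2.7214.

Step 4 — take square root: d = √(2.7214) ≈ 1.6497.

d(x, mu) = √(2.7214) ≈ 1.6497


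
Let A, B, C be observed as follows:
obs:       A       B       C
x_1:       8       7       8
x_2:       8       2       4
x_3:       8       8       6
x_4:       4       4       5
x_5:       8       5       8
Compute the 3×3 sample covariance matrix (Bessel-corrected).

Step 1 — column means:
  mean(A) = (8 + 8 + 8 + 4 + 8) / 5 = 36/5 = 7.2
  mean(B) = (7 + 2 + 8 + 4 + 5) / 5 = 26/5 = 5.2
  mean(C) = (8 + 4 + 6 + 5 + 8) / 5 = 31/5 = 6.2

Step 2 — sample covariance S[i,j] = (1/(n-1)) · Σ_k (x_{k,i} - mean_i) · (x_{k,j} - mean_j), with n-1 = 4.
  S[A,A] = ((0.8)·(0.8) + (0.8)·(0.8) + (0.8)·(0.8) + (-3.2)·(-3.2) + (0.8)·(0.8)) / 4 = 12.8/4 = 3.2
  S[A,B] = ((0.8)·(1.8) + (0.8)·(-3.2) + (0.8)·(2.8) + (-3.2)·(-1.2) + (0.8)·(-0.2)) / 4 = 4.8/4 = 1.2
  S[A,C] = ((0.8)·(1.8) + (0.8)·(-2.2) + (0.8)·(-0.2) + (-3.2)·(-1.2) + (0.8)·(1.8)) / 4 = 4.8/4 = 1.2
  S[B,B] = ((1.8)·(1.8) + (-3.2)·(-3.2) + (2.8)·(2.8) + (-1.2)·(-1.2) + (-0.2)·(-0.2)) / 4 = 22.8/4 = 5.7
  S[B,C] = ((1.8)·(1.8) + (-3.2)·(-2.2) + (2.8)·(-0.2) + (-1.2)·(-1.2) + (-0.2)·(1.8)) / 4 = 10.8/4 = 2.7
  S[C,C] = ((1.8)·(1.8) + (-2.2)·(-2.2) + (-0.2)·(-0.2) + (-1.2)·(-1.2) + (1.8)·(1.8)) / 4 = 12.8/4 = 3.2

S is symmetric (S[j,i] = S[i,j]). Assembling:

S = [[3.2, 1.2, 1.2],
 [1.2, 5.7, 2.7],
 [1.2, 2.7, 3.2]]


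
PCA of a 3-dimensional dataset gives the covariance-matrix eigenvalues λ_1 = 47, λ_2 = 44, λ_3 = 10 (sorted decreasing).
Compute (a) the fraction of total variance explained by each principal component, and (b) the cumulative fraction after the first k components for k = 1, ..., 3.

Step 1 — total variance = trace(Sigma) = Σ λ_i = 47 + 44 + 10 = 101.

Step 2 — fraction explained by component i = λ_i / Σ λ:
  PC1: 47/101 = 0.4653
  PC2: 44/101 = 0.4356
  PC3: 10/101 = 0.099

Step 3 — cumulative fraction after k components = (λ_1 + ... + λ_k) / Σ λ:
  k = 1: 47/101 = 0.4653
  k = 2: (47 + 44)/101 = 91/101 = 0.901
  k = 3: (47 + 44 + 10)/101 = 101/101 = 1

Summary (fraction, with percent):

explained: PC1 0.4653 (46.53%), PC2 0.4356 (43.56%), PC3 0.099 (9.9%);  cumulative: 0.4653, 0.901, 1


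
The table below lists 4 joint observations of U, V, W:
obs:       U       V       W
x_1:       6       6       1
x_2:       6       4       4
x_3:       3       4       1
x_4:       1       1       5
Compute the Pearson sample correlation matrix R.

Step 1 — column means:
  mean(U) = (6 + 6 + 3 + 1) / 4 = 16/4 = 4
  mean(V) = (6 + 4 + 4 + 1) / 4 = 15/4 = 3.75
  mean(W) = (1 + 4 + 1 + 5) / 4 = 11/4 = 2.75

Step 2 — sample variances and covariances s[i,j] = (1/(n-1)) · Σ_k (x_{k,i} - mean_i) · (x_{k,j} - mean_j), with n-1 = 3:
  s[U,U] = ((2)·(2) + (2)·(2) + (-1)·(-1) + (-3)·(-3)) / 3 = 18/3 = 6
  s[U,V] = ((2)·(2.25) + (2)·(0.25) + (-1)·(0.25) + (-3)·(-2.75)) / 3 = 13/3 = 4.3333
  s[U,W] = ((2)·(-1.75) + (2)·(1.25) + (-1)·(-1.75) + (-3)·(2.25)) / 3 = -6/3 = -2
  s[V,V] = ((2.25)·(2.25) + (0.25)·(0.25) + (0.25)·(0.25) + (-2.75)·(-2.75)) / 3 = 12.75/3 = 4.25
  s[V,W] = ((2.25)·(-1.75) + (0.25)·(1.25) + (0.25)·(-1.75) + (-2.75)·(2.25)) / 3 = -10.25/3 = -3.4167
  s[W,W] = ((-1.75)·(-1.75) + (1.25)·(1.25) + (-1.75)·(-1.75) + (2.25)·(2.25)) / 3 = 12.75/3 = 4.25
  Sample standard deviations s_i = √(s[i,i]):
  s(U) = √(6) = 2.4495
  s(V) = √(4.25) = 2.0616
  s(W) = √(4.25) = 2.0616

Step 3 — r_{ij} = s_{ij} / (s_i · s_j):
  r[U,U] = 1 (diagonal).
  r[U,V] = 4.3333 / (2.4495 · 2.0616) = 4.3333 / 5.0498 = 0.8581
  r[U,W] = -2 / (2.4495 · 2.0616) = -2 / 5.0498 = -0.3961
  r[V,V] = 1 (diagonal).
  r[V,W] = -3.4167 / (2.0616 · 2.0616) = -3.4167 / 4.25 = -0.8039
  r[W,W] = 1 (diagonal).

R is symmetric with unit diagonal. Assembling:

R = [[1, 0.8581, -0.3961],
 [0.8581, 1, -0.8039],
 [-0.3961, -0.8039, 1]]


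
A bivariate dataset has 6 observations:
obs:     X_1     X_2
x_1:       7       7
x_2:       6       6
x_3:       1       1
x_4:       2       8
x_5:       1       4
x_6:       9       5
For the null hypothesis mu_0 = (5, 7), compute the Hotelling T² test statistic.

Step 1 — sample mean vector:
  mean(X_1) = (7 + 6 + 1 + 2 + 1 + 9) / 6 = 26/6 = 4.3333
  mean(X_2) = (7 + 6 + 1 + 8 + 4 + 5) / 6 = 31/6 = 5.1667
  x̄ = (4.3333, 5.1667),  deviation x̄ - mu_0 = (4.3333, 5.1667) - (5, 7) = (-0.6667, -1.8333).

Step 2 — sample covariance matrix, S[i,j] = (1/(n-1)) · Σ_k (x_{k,i} - mean_i) · (x_{k,j} - mean_j), divisor n-1 = 5:
  S[X_1,X_1] = ((2.6667)·(2.6667) + (1.6667)·(1.6667) + (-3.3333)·(-3.3333) + (-2.3333)·(-2.3333) + (-3.3333)·(-3.3333) + (4.6667)·(4.6667)) / 5 = 59.3333/5 = 11.8667
  S[X_1,X_2] = ((2.6667)·(1.8333) + (1.6667)·(0.8333) + (-3.3333)·(-4.1667) + (-2.3333)·(2.8333) + (-3.3333)·(-1.1667) + (4.6667)·(-0.1667)) / 5 = 16.6667/5 = 3.3333
  S[X_2,X_2] = ((1.8333)·(1.8333) + (0.8333)·(0.8333) + (-4.1667)·(-4.1667) + (2.8333)·(2.8333) + (-1.1667)·(-1.1667) + (-0.1667)·(-0.1667)) / 5 = 30.8333/5 = 6.1667
  S = [[11.8667, 3.3333],
 [3.3333, 6.1667]].

Step 3 — invert S. det(S) = 11.8667·6.1667 - (3.3333)² = 62.0667.
  S^{-1} = (1/det) · [[d, -b], [-b, a]] = [[0.0994, -0.0537],
 [-0.0537, 0.1912]].

Step 4 — quadratic form (x̄ - mu_0)^T · S^{-1} · (x̄ - mu_0):
  S^{-1} · (x̄ - mu_0) = (0.0322, -0.3147),
  (x̄ - mu_0)^T · [...] = (-0.6667)·(0.0322) + (-1.8333)·(-0.3147) = 0.5555.

Step 5 — scale by n: T² = 6 · 0.5555 = 3.333.

T² ≈ 3.333


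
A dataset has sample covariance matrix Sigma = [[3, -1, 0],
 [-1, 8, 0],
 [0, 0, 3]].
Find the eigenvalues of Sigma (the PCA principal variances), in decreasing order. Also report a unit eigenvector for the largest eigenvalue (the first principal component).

Step 1 — characteristic polynomial p(λ) = det(λI - Sigma) = λ³ - tr·λ² + c_1·λ - det, where tr = trace, c_1 = sum of the principal 2×2 minors, det = det(Sigma):
  tr = 3 + 8 + 3 = 14,
  c_1 = (3·8 - (-1)²) + (3·3 - (0)²) + (8·3 - (0)²) = 23 + 9 + 24 = 56,
  det = 3·(8·3 - (0)²) - (-1)·((-1)·3 - (0)·(0)) + (0)·((-1)·(0) - 8·(0)) = 3·(24) - (-1)·(-3) + (0)·(0) = 69.
  So p(λ) = λ³ - 14λ² + 56λ - 69.
Step 2 — look for an integer root (rational root theorem: any rational root is an integer divisor of 69). Testing λ = 3:
  p(3) = 27 - 126 + 168 - 69 = 0  ✓
  Dividing out (λ - 3): p(λ) = (λ - 3)(λ² - 11λ + 23).
Step 3 — remaining eigenvalues from the quadratic λ² - 11λ + 23 = 0:
  Δ = 11² - 4·23 = 121 - 92 = 29,  λ = (11 ± √29)/2 = (11 ± 5.3852)/2 ≈ 8.1926 or 2.8074.
  Sorted: λ_1 = 8.1926,  λ_2 = 3,  λ_3 = 2.8074  (check: sum = 14 = tr ✓).

Step 4 — unit eigenvector for λ_1 ≈ 8.1926: v spans the null space of (Sigma - λ_1 I), whose rows are
  r_1 = (-5.1926, -1, 0),  r_2 = (-1, -0.1926, 0),  r_3 = (0, 0, -5.1926).
  v is orthogonal to every row, so take v ∝ r_1 × r_3 = ((-1)·(-5.1926) - (0)·(0), (0)·(0) - (-5.1926)·(-5.1926), (-5.1926)·(0) - (-1)·(0)) ≈ (5.1926, -26.9629, 0).
  Let u = (5.1926, -26.9629, 0).
  ||u|| = √((5.1926)² + (-26.9629)² + (0)²) = √(753.9615) ≈ 27.4584,  v_1 = u/||u|| ≈ (0.1891, -0.982, 0) (||v_1|| = 1).

λ_1 = 8.1926,  λ_2 = 3,  λ_3 = 2.8074;  v_1 ≈ (0.1891, -0.982, 0)


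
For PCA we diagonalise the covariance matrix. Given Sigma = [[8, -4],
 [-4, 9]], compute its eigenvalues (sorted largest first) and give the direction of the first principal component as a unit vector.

Step 1 — characteristic polynomial of 2×2 Sigma:
  det(Sigma - λI) = λ² - trace · λ + det = 0.
  trace = 8 + 9 = 17, det = 8·9 - (-4)² = 56.
Step 2 — discriminant:
  Δ = trace² - 4·det = 289 - 224 = 65.
Step 3 — eigenvalues:
  λ = (trace ± √Δ)/2 = (17 ± 8.0623)/2,
  λ_1 = 12.5311,  λ_2 = 4.4689.

Step 4 — unit eigenvector for λ_1: solve (Sigma - λ_1 I)v = 0. First row:
  (8 - 12.5311)·v_x + (-4)·v_y = 0, i.e. (-4.5311)·v_x + (-4)·v_y = 0,
  so v ∝ (b, λ_1 - a) = (-4, 4.5311); multiply by -1 so the first entry is positive: u = (4, -4.5311).
  ||u|| = √((4)² + (-4.5311)²) = √(36.5311) ≈ 6.0441,
  v_1 = u/||u|| ≈ (0.6618, -0.7497) (||v_1|| = 1).

λ_1 = 12.5311,  λ_2 = 4.4689;  v_1 ≈ (0.6618, -0.7497)


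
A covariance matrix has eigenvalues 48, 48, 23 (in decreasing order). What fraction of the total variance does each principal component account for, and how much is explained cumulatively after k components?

Step 1 — total variance = trace(Sigma) = Σ λ_i = 48 + 48 + 23 = 119.

Step 2 — fraction explained by component i = λ_i / Σ λ:
  PC1: 48/119 = 0.4034
  PC2: 48/119 = 0.4034
  PC3: 23/119 = 0.1933

Step 3 — cumulative fraction after k components = (λ_1 + ... + λ_k) / Σ λ:
  k = 1: 48/119 = 0.4034
  k = 2: (48 + 48)/119 = 96/119 = 0.8067
  k = 3: (48 + 48 + 23)/119 = 119/119 = 1

Summary (fraction, with percent):

explained: PC1 0.4034 (40.34%), PC2 0.4034 (40.34%), PC3 0.1933 (19.33%);  cumulative: 0.4034, 0.8067, 1


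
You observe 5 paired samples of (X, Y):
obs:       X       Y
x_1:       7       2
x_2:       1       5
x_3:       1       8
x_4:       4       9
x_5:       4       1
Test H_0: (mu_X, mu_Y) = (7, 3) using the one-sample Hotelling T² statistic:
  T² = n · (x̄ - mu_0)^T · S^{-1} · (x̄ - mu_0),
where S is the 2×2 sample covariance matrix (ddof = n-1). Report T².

Step 1 — sample mean vector:
  mean(X) = (7 + 1 + 1 + 4 + 4) / 5 = 17/5 = 3.4
  mean(Y) = (2 + 5 + 8 + 9 + 1) / 5 = 25/5 = 5
  x̄ = (3.4, 5),  deviation x̄ - mu_0 = (3.4, 5) - (7, 3) = (-3.6, 2).

Step 2 — sample covariance matrix, S[i,j] = (1/(n-1)) · Σ_k (x_{k,i} - mean_i) · (x_{k,j} - mean_j), divisor n-1 = 4:
  S[X,X] = ((3.6)·(3.6) + (-2.4)·(-2.4) + (-2.4)·(-2.4) + (0.6)·(0.6) + (0.6)·(0.6)) / 4 = 25.2/4 = 6.3
  S[X,Y] = ((3.6)·(-3) + (-2.4)·(0) + (-2.4)·(3) + (0.6)·(4) + (0.6)·(-4)) / 4 = -18/4 = -4.5
  S[Y,Y] = ((-3)·(-3) + (0)·(0) + (3)·(3) + (4)·(4) + (-4)·(-4)) / 4 = 50/4 = 12.5
  S = [[6.3, -4.5],
 [-4.5, 12.5]].

Step 3 — invert S. det(S) = 6.3·12.5 - (-4.5)² = 58.5.
  S^{-1} = (1/det) · [[d, -b], [-b, a]] = [[0.2137, 0.0769],
 [0.0769, 0.1077]].

Step 4 — quadratic form (x̄ - mu_0)^T · S^{-1} · (x̄ - mu_0):
  S^{-1} · (x̄ - mu_0) = (-0.6154, -0.0615),
  (x̄ - mu_0)^T · [...] = (-3.6)·(-0.6154) + (2)·(-0.0615) = 2.0923.

Step 5 — scale by n: T² = 5 · 2.0923 = 10.4615.

T² ≈ 10.4615


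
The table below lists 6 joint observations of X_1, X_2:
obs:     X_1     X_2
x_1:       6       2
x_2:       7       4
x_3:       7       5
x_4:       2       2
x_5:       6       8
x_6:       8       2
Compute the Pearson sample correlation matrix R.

Step 1 — column means:
  mean(X_1) = (6 + 7 + 7 + 2 + 6 + 8) / 6 = 36/6 = 6
  mean(X_2) = (2 + 4 + 5 + 2 + 8 + 2) / 6 = 23/6 = 3.8333

Step 2 — sample variances and covariances s[i,j] = (1/(n-1)) · Σ_k (x_{k,i} - mean_i) · (x_{k,j} - mean_j), with n-1 = 5:
  s[X_1,X_1] = ((0)·(0) + (1)·(1) + (1)·(1) + (-4)·(-4) + (0)·(0) + (2)·(2)) / 5 = 22/5 = 4.4
  s[X_1,X_2] = ((0)·(-1.8333) + (1)·(0.1667) + (1)·(1.1667) + (-4)·(-1.8333) + (0)·(4.1667) + (2)·(-1.8333)) / 5 = 5/5 = 1
  s[X_2,X_2] = ((-1.8333)·(-1.8333) + (0.1667)·(0.1667) + (1.1667)·(1.1667) + (-1.8333)·(-1.8333) + (4.1667)·(4.1667) + (-1.8333)·(-1.8333)) / 5 = 28.8333/5 = 5.7667
  Sample standard deviations s_i = √(s[i,i]):
  s(X_1) = √(4.4) = 2.0976
  s(X_2) = √(5.7667) = 2.4014

Step 3 — r_{ij} = s_{ij} / (s_i · s_j):
  r[X_1,X_1] = 1 (diagonal).
  r[X_1,X_2] = 1 / (2.0976 · 2.4014) = 1 / 5.0372 = 0.1985
  r[X_2,X_2] = 1 (diagonal).

R is symmetric with unit diagonal. Assembling:

R = [[1, 0.1985],
 [0.1985, 1]]


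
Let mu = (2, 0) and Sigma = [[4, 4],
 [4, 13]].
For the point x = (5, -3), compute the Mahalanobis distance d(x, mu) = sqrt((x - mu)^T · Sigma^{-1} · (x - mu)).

Step 1 — centre the observation: (x - mu) = (3, -3).

Step 2 — invert Sigma. det(Sigma) = 4·13 - (4)² = 36.
  Sigma^{-1} = (1/det) · [[d, -b], [-b, a]] = [[0.3611, -0.1111],
 [-0.1111, 0.1111]].

Step 3 — form the quadratic (x - mu)^T · Sigma^{-1} · (x - mu):
  Sigma^{-1} · (x - mu) = (1.4167, -0.6667).
  (x - mu)^T · [Sigma^{-1} · (x - mu)] = (3)·(1.4167) + (-3)·(-0.6667) = 6.25.

Step 4 — take square root: d = √(6.25) ≈ 2.5.

d(x, mu) = √(6.25) ≈ 2.5


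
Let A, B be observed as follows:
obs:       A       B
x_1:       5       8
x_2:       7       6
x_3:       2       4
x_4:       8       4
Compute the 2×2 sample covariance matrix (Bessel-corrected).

Step 1 — column means:
  mean(A) = (5 + 7 + 2 + 8) / 4 = 22/4 = 5.5
  mean(B) = (8 + 6 + 4 + 4) / 4 = 22/4 = 5.5

Step 2 — sample covariance S[i,j] = (1/(n-1)) · Σ_k (x_{k,i} - mean_i) · (x_{k,j} - mean_j), with n-1 = 3.
  S[A,A] = ((-0.5)·(-0.5) + (1.5)·(1.5) + (-3.5)·(-3.5) + (2.5)·(2.5)) / 3 = 21/3 = 7
  S[A,B] = ((-0.5)·(2.5) + (1.5)·(0.5) + (-3.5)·(-1.5) + (2.5)·(-1.5)) / 3 = 1/3 = 0.3333
  S[B,B] = ((2.5)·(2.5) + (0.5)·(0.5) + (-1.5)·(-1.5) + (-1.5)·(-1.5)) / 3 = 11/3 = 3.6667

S is symmetric (S[j,i] = S[i,j]). Assembling:

S = [[7, 0.3333],
 [0.3333, 3.6667]]


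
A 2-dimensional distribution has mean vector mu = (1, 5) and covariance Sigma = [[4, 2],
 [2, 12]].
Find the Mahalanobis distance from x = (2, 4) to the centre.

Step 1 — centre the observation: (x - mu) = (1, -1).

Step 2 — invert Sigma. det(Sigma) = 4·12 - (2)² = 44.
  Sigma^{-1} = (1/det) · [[d, -b], [-b, a]] = [[0.2727, -0.0455],
 [-0.0455, 0.0909]].

Step 3 — form the quadratic (x - mu)^T · Sigma^{-1} · (x - mu):
  Sigma^{-1} · (x - mu) = (0.3182, -0.1364).
  (x - mu)^T · [Sigma^{-1} · (x - mu)] = (1)·(0.3182) + (-1)·(-0.1364) = 0.4545.

Step 4 — take square root: d = √(0.4545) ≈ 0.6742.

d(x, mu) = √(0.4545) ≈ 0.6742


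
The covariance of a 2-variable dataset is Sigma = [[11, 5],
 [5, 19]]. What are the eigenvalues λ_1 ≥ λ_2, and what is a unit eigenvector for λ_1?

Step 1 — characteristic polynomial of 2×2 Sigma:
  det(Sigma - λI) = λ² - trace · λ + det = 0.
  trace = 11 + 19 = 30, det = 11·19 - (5)² = 184.
Step 2 — discriminant:
  Δ = trace² - 4·det = 900 - 736 = 164.
Step 3 — eigenvalues:
  λ = (trace ± √Δ)/2 = (30 ± 12.8062)/2,
  λ_1 = 21.4031,  λ_2 = 8.5969.

Step 4 — unit eigenvector for λ_1: solve (Sigma - λ_1 I)v = 0. First row:
  (11 - 21.4031)·v_x + (5)·v_y = 0, i.e. (-10.4031)·v_x + (5)·v_y = 0,
  so v ∝ (b, λ_1 - a) = (5, 10.4031) = u.
  ||u|| = √((5)² + (10.4031)²) = √(133.225) ≈ 11.5423,
  v_1 = u/||u|| ≈ (0.4332, 0.9013) (||v_1|| = 1).

λ_1 = 21.4031,  λ_2 = 8.5969;  v_1 ≈ (0.4332, 0.9013)


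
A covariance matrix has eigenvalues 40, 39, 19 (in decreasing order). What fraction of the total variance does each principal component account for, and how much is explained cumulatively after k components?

Step 1 — total variance = trace(Sigma) = Σ λ_i = 40 + 39 + 19 = 98.

Step 2 — fraction explained by component i = λ_i / Σ λ:
  PC1: 40/98 = 0.4082
  PC2: 39/98 = 0.398
  PC3: 19/98 = 0.1939

Step 3 — cumulative fraction after k components = (λ_1 + ... + λ_k) / Σ λ:
  k = 1: 40/98 = 0.4082
  k = 2: (40 + 39)/98 = 79/98 = 0.8061
  k = 3: (40 + 39 + 19)/98 = 98/98 = 1

Summary (fraction, with percent):

explained: PC1 0.4082 (40.82%), PC2 0.398 (39.8%), PC3 0.1939 (19.39%);  cumulative: 0.4082, 0.8061, 1


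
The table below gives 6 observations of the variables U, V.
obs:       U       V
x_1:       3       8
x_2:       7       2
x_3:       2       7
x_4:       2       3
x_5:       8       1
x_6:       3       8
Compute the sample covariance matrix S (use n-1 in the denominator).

Step 1 — column means:
  mean(U) = (3 + 7 + 2 + 2 + 8 + 3) / 6 = 25/6 = 4.1667
  mean(V) = (8 + 2 + 7 + 3 + 1 + 8) / 6 = 29/6 = 4.8333

Step 2 — sample covariance S[i,j] = (1/(n-1)) · Σ_k (x_{k,i} - mean_i) · (x_{k,j} - mean_j), with n-1 = 5.
  S[U,U] = ((-1.1667)·(-1.1667) + (2.8333)·(2.8333) + (-2.1667)·(-2.1667) + (-2.1667)·(-2.1667) + (3.8333)·(3.8333) + (-1.1667)·(-1.1667)) / 5 = 34.8333/5 = 6.9667
  S[U,V] = ((-1.1667)·(3.1667) + (2.8333)·(-2.8333) + (-2.1667)·(2.1667) + (-2.1667)·(-1.8333) + (3.8333)·(-3.8333) + (-1.1667)·(3.1667)) / 5 = -30.8333/5 = -6.1667
  S[V,V] = ((3.1667)·(3.1667) + (-2.8333)·(-2.8333) + (2.1667)·(2.1667) + (-1.8333)·(-1.8333) + (-3.8333)·(-3.8333) + (3.1667)·(3.1667)) / 5 = 50.8333/5 = 10.1667

S is symmetric (S[j,i] = S[i,j]). Assembling:

S = [[6.9667, -6.1667],
 [-6.1667, 10.1667]]


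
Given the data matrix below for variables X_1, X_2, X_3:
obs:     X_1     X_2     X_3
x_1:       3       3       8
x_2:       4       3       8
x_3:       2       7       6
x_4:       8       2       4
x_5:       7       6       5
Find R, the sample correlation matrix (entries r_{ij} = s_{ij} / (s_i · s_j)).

Step 1 — column means:
  mean(X_1) = (3 + 4 + 2 + 8 + 7) / 5 = 24/5 = 4.8
  mean(X_2) = (3 + 3 + 7 + 2 + 6) / 5 = 21/5 = 4.2
  mean(X_3) = (8 + 8 + 6 + 4 + 5) / 5 = 31/5 = 6.2

Step 2 — sample variances and covariances s[i,j] = (1/(n-1)) · Σ_k (x_{k,i} - mean_i) · (x_{k,j} - mean_j), with n-1 = 4:
  s[X_1,X_1] = ((-1.8)·(-1.8) + (-0.8)·(-0.8) + (-2.8)·(-2.8) + (3.2)·(3.2) + (2.2)·(2.2)) / 4 = 26.8/4 = 6.7
  s[X_1,X_2] = ((-1.8)·(-1.2) + (-0.8)·(-1.2) + (-2.8)·(2.8) + (3.2)·(-2.2) + (2.2)·(1.8)) / 4 = -7.8/4 = -1.95
  s[X_1,X_3] = ((-1.8)·(1.8) + (-0.8)·(1.8) + (-2.8)·(-0.2) + (3.2)·(-2.2) + (2.2)·(-1.2)) / 4 = -13.8/4 = -3.45
  s[X_2,X_2] = ((-1.2)·(-1.2) + (-1.2)·(-1.2) + (2.8)·(2.8) + (-2.2)·(-2.2) + (1.8)·(1.8)) / 4 = 18.8/4 = 4.7
  s[X_2,X_3] = ((-1.2)·(1.8) + (-1.2)·(1.8) + (2.8)·(-0.2) + (-2.2)·(-2.2) + (1.8)·(-1.2)) / 4 = -2.2/4 = -0.55
  s[X_3,X_3] = ((1.8)·(1.8) + (1.8)·(1.8) + (-0.2)·(-0.2) + (-2.2)·(-2.2) + (-1.2)·(-1.2)) / 4 = 12.8/4 = 3.2
  Sample standard deviations s_i = √(s[i,i]):
  s(X_1) = √(6.7) = 2.5884
  s(X_2) = √(4.7) = 2.1679
  s(X_3) = √(3.2) = 1.7889

Step 3 — r_{ij} = s_{ij} / (s_i · s_j):
  r[X_1,X_1] = 1 (diagonal).
  r[X_1,X_2] = -1.95 / (2.5884 · 2.1679) = -1.95 / 5.6116 = -0.3475
  r[X_1,X_3] = -3.45 / (2.5884 · 1.7889) = -3.45 / 4.6303 = -0.7451
  r[X_2,X_2] = 1 (diagonal).
  r[X_2,X_3] = -0.55 / (2.1679 · 1.7889) = -0.55 / 3.8781 = -0.1418
  r[X_3,X_3] = 1 (diagonal).

R is symmetric with unit diagonal. Assembling:

R = [[1, -0.3475, -0.7451],
 [-0.3475, 1, -0.1418],
 [-0.7451, -0.1418, 1]]


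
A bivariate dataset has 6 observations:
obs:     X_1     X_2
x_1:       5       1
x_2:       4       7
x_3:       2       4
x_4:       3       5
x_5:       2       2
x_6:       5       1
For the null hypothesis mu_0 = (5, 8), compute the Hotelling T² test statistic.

Step 1 — sample mean vector:
  mean(X_1) = (5 + 4 + 2 + 3 + 2 + 5) / 6 = 21/6 = 3.5
  mean(X_2) = (1 + 7 + 4 + 5 + 2 + 1) / 6 = 20/6 = 3.3333
  x̄ = (3.5, 3.3333),  deviation x̄ - mu_0 = (3.5, 3.3333) - (5, 8) = (-1.5, -4.6667).

Step 2 — sample covariance matrix, S[i,j] = (1/(n-1)) · Σ_k (x_{k,i} - mean_i) · (x_{k,j} - mean_j), divisor n-1 = 5:
  S[X_1,X_1] = ((1.5)·(1.5) + (0.5)·(0.5) + (-1.5)·(-1.5) + (-0.5)·(-0.5) + (-1.5)·(-1.5) + (1.5)·(1.5)) / 5 = 9.5/5 = 1.9
  S[X_1,X_2] = ((1.5)·(-2.3333) + (0.5)·(3.6667) + (-1.5)·(0.6667) + (-0.5)·(1.6667) + (-1.5)·(-1.3333) + (1.5)·(-2.3333)) / 5 = -5/5 = -1
  S[X_2,X_2] = ((-2.3333)·(-2.3333) + (3.6667)·(3.6667) + (0.6667)·(0.6667) + (1.6667)·(1.6667) + (-1.3333)·(-1.3333) + (-2.3333)·(-2.3333)) / 5 = 29.3333/5 = 5.8667
  S = [[1.9, -1],
 [-1, 5.8667]].

Step 3 — invert S. det(S) = 1.9·5.8667 - (-1)² = 10.1467.
  S^{-1} = (1/det) · [[d, -b], [-b, a]] = [[0.5782, 0.0986],
 [0.0986, 0.1873]].

Step 4 — quadratic form (x̄ - mu_0)^T · S^{-1} · (x̄ - mu_0):
  S^{-1} · (x̄ - mu_0) = (-1.3272, -1.0217),
  (x̄ - mu_0)^T · [...] = (-1.5)·(-1.3272) + (-4.6667)·(-1.0217) = 6.7587.

Step 5 — scale by n: T² = 6 · 6.7587 = 40.5519.

T² ≈ 40.5519
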